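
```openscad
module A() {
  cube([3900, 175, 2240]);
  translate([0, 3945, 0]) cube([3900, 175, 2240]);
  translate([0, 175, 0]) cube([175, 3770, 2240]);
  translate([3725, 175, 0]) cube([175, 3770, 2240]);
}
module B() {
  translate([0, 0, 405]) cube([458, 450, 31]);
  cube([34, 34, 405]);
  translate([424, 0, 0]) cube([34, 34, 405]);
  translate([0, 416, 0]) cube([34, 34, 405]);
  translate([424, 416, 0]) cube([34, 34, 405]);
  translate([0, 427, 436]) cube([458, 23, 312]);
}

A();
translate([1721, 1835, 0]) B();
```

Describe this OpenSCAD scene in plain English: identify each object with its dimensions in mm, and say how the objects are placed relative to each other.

A is the wall frame of a small rectangular building: four walls, each 2240 mm tall and 175 mm thick, enclosing a footprint 3900 mm (x) by 4120 mm (y) outside-to-outside, with no floor or roof. The front and back walls (the −y and +y sides) span the full width; the two side walls fit between them.

B is a chair: 458×450 mm seat, 31 mm thick, top at z = 436 mm, on four 34 mm square corner legs flush with the seat edges. A 23 mm thick backrest slab spans the full seat width, extending 312 mm above the seat top, its back face flush with the seat's +y edge.

The chair sits inside the house frame, centred.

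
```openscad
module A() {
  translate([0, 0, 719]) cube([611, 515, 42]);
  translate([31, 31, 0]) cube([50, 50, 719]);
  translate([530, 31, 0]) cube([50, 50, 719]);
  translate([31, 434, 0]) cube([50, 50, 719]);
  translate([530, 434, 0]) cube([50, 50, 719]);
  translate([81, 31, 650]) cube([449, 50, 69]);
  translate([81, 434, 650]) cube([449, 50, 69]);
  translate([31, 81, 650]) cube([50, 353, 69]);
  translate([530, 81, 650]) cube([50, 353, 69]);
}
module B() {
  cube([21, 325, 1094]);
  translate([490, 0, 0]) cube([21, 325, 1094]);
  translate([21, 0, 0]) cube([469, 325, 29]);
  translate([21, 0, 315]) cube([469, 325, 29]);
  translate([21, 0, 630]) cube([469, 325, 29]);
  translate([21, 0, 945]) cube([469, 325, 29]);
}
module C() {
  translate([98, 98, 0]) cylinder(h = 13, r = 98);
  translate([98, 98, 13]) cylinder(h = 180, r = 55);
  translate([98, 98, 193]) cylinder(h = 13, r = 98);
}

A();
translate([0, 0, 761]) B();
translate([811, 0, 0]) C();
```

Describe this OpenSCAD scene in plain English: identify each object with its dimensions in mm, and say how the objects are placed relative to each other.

A is a table: top 611 mm (x) × 515 mm (y), 42 mm thick, upper face at z = 761 mm, on four 50×50 mm square legs, each inset 31 mm from the nearest pair of top edges, running from z = 0 to the bottom of the top. Four apron rails, 50 mm thick and 69 mm tall, run between adjacent legs with their top edges flush with the underside of the top and their outer faces flush with the legs' outer faces.

B is a bookshelf 511 mm wide overall, 325 mm deep and 1094 mm tall. The two sides are 21 mm thick vertical panels. 4 horizontal shelves of 29 mm thickness span between the inner faces of the sides; the lowest shelf sits on the floor and shelves are stacked with a clear vertical gap of 286 mm between each pair.

C is a spool: two coaxial disc flanges of radius 98 mm and thickness 13 mm, joined by a core cylinder of radius 55 mm and height 180 mm. The lower flange rests on z = 0 and the three cylinders share a vertical axis.

The bookshelf is on top of the table. The spool is on the floor beside the table on its +x side.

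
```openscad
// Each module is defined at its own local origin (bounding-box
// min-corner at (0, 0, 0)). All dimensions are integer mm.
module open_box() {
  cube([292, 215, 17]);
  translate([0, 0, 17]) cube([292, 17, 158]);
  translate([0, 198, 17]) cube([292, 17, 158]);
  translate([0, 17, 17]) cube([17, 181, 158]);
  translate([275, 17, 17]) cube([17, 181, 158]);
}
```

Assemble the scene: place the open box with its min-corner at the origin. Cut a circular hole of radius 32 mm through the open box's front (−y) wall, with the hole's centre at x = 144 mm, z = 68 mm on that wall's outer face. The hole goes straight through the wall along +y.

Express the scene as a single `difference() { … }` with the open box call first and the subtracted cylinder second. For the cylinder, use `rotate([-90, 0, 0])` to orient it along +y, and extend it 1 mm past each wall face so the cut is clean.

difference() {
  open_box();
  translate([144, -1, 68]) rotate([-90, 0, 0]) cylinder(h = 19, r = 32);
}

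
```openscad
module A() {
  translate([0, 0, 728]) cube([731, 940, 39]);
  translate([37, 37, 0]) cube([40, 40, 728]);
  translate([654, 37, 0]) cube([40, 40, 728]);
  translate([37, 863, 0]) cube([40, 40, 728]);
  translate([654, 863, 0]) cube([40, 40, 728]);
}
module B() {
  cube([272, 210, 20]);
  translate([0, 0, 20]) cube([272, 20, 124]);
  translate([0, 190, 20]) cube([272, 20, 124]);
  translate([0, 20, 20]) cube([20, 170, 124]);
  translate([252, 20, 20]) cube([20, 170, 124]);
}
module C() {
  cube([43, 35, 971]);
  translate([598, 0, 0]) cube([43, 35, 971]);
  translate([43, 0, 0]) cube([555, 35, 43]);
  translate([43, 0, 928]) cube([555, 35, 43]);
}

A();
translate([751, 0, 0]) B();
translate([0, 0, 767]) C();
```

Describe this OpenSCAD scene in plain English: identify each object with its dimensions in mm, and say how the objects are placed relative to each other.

A is a table: top 731 mm (x) × 940 mm (y), 39 mm thick, upper face at z = 767 mm, on four 40×40 mm square legs, each inset 37 mm from the nearest pair of top edges, running from z = 0 to the bottom of the top.

B is an open storage box with external size 272×210×144 mm and wall thickness 20 mm (the base is also 20 mm thick). The base covers the whole footprint; the four walls stand on the base, with the y-facing walls full-width and the x-facing walls fitting between their inner faces.

C is a picture frame with a 555×885 mm rectangular opening (x by z) and a uniform 43 mm border on every side. Frame depth is 35 mm along y. It is built from two vertical stiles running the full outside height and two horizontal rails spanning the gap between the stiles.

The open box is on the floor beside the table on its +x side. The picture frame is on top of the table.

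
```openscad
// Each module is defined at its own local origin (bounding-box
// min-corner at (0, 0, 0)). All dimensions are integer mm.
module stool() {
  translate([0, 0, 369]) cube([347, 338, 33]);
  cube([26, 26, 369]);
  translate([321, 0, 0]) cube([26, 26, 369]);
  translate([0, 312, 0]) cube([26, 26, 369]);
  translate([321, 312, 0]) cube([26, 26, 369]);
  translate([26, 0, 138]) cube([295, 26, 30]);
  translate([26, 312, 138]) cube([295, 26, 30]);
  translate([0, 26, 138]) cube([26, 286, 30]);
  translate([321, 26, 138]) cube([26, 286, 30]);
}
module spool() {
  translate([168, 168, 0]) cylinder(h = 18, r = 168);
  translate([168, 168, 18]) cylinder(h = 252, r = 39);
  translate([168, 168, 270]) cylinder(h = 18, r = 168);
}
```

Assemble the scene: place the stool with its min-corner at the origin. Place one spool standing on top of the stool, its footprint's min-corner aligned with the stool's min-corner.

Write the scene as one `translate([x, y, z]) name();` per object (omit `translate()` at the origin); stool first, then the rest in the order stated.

stool();
translate([0, 0, 402]) spool();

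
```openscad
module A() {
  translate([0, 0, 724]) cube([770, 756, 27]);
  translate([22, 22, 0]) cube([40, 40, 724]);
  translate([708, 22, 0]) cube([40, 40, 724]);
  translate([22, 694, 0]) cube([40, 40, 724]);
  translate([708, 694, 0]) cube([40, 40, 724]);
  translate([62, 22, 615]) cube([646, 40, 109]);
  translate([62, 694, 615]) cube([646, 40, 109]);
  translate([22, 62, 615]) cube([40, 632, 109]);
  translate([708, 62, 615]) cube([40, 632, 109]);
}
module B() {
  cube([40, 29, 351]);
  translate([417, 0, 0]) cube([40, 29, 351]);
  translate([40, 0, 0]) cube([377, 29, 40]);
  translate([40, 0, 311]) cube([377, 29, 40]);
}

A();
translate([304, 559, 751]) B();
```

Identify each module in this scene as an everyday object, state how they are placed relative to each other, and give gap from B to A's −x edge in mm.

A is a table. B is a picture frame. The picture frame is on top of the table. The gap from the picture frame to the table's −x edge is 304 mm.

The picture frame's min-x is at 304; the table's min-x is 0; gap = 304 mm.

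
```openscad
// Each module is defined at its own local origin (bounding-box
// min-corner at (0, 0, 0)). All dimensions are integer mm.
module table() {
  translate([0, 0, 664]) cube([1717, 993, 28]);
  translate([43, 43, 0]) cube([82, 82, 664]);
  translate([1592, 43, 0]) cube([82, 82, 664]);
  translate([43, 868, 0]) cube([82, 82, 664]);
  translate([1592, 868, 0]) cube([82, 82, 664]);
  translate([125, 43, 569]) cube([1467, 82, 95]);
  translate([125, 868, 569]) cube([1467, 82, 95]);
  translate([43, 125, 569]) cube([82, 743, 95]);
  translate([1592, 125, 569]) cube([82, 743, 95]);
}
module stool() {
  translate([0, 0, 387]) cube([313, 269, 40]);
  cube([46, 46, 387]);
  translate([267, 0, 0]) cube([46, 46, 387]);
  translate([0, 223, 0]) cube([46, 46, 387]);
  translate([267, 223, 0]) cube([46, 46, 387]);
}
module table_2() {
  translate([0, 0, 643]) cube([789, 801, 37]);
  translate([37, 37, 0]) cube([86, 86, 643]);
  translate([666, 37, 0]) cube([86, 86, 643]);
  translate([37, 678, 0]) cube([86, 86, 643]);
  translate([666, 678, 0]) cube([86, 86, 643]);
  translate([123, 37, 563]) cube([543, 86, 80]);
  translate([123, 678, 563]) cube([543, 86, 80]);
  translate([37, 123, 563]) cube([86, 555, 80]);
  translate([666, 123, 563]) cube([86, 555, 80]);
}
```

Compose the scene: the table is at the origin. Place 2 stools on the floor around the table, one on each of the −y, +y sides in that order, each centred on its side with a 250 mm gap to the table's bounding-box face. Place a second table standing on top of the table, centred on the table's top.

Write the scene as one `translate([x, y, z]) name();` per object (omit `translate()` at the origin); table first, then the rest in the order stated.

table();
translate([702, -519, 0]) stool();
translate([702, 1243, 0]) stool();
translate([464, 96, 692]) table_2();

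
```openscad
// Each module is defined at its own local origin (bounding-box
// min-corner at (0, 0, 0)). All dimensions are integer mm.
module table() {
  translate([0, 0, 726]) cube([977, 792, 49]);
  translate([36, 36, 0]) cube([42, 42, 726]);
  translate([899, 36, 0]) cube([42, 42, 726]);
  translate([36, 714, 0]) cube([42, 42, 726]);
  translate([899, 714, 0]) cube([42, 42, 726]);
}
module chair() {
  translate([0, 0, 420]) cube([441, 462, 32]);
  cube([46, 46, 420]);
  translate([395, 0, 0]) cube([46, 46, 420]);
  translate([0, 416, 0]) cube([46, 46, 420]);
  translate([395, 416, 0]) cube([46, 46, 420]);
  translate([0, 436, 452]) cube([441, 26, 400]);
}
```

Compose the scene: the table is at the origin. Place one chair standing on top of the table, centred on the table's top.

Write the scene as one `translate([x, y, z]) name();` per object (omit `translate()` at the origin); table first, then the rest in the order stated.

table();
translate([268, 165, 775]) chair();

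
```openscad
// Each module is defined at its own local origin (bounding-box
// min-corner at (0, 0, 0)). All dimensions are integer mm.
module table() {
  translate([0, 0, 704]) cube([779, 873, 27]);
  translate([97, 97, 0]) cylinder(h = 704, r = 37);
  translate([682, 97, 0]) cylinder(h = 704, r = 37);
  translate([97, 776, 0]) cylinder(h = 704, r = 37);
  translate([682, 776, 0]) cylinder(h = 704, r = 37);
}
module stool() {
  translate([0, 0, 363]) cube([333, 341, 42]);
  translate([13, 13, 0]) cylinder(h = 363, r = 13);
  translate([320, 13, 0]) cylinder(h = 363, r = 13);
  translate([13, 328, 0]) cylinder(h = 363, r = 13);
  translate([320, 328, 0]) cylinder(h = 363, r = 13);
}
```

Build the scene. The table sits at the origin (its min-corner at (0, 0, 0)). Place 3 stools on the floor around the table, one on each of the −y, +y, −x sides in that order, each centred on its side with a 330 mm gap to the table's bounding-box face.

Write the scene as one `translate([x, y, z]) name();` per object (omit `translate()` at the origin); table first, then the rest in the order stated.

table();
translate([223, -671, 0]) stool();
translate([223, 1203, 0]) stool();
translate([-663, 266, 0]) stool();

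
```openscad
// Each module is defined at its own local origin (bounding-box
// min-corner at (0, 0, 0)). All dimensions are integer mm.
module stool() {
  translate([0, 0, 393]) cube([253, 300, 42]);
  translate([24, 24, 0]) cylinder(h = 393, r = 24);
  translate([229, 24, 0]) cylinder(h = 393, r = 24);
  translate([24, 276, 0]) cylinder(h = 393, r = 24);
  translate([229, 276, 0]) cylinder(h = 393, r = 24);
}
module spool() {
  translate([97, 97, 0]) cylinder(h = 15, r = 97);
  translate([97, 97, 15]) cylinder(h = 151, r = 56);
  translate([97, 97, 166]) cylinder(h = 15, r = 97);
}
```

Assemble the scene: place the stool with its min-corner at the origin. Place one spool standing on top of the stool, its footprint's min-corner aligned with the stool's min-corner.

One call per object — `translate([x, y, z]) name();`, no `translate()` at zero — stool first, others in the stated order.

stool();
translate([0, 0, 435]) spool();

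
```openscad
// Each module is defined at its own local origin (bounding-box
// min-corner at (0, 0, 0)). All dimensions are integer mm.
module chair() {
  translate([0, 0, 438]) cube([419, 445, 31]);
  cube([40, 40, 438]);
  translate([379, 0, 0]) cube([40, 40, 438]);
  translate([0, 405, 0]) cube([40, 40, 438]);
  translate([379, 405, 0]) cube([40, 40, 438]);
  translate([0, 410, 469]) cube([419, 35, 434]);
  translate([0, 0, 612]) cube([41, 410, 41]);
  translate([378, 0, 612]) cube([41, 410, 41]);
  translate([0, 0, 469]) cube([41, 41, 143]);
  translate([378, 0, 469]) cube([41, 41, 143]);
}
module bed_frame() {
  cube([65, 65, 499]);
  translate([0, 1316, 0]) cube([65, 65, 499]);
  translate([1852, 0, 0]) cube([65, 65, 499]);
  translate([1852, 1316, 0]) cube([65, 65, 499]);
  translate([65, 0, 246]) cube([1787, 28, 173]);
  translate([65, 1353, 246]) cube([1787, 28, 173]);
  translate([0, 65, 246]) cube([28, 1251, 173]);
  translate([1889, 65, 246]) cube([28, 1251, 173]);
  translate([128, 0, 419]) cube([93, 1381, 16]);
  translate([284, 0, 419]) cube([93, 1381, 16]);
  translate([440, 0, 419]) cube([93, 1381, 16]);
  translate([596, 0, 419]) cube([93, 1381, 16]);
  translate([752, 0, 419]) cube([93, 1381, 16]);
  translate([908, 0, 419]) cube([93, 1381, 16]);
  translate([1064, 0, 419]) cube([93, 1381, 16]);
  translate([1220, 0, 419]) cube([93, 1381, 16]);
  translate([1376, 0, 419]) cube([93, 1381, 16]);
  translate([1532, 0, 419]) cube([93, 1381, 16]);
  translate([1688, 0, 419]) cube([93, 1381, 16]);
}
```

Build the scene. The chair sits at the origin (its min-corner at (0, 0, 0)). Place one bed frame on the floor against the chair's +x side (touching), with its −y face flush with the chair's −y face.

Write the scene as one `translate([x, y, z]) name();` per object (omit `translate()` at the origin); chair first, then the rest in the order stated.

chair();
translate([419, 0, 0]) bed_frame();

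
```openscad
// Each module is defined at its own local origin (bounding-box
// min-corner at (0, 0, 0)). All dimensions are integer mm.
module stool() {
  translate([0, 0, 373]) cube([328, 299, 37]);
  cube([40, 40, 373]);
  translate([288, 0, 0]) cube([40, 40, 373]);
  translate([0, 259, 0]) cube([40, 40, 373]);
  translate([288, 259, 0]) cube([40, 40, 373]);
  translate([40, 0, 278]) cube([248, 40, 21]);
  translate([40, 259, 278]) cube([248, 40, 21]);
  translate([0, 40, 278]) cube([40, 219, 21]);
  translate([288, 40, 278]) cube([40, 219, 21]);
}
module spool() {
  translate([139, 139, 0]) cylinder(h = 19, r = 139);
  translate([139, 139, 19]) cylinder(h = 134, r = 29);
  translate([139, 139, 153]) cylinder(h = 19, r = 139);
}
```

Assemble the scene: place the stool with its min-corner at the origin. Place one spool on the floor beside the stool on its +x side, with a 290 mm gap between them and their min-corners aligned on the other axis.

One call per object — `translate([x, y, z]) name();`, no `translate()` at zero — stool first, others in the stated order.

stool();
translate([618, 0, 0]) spool();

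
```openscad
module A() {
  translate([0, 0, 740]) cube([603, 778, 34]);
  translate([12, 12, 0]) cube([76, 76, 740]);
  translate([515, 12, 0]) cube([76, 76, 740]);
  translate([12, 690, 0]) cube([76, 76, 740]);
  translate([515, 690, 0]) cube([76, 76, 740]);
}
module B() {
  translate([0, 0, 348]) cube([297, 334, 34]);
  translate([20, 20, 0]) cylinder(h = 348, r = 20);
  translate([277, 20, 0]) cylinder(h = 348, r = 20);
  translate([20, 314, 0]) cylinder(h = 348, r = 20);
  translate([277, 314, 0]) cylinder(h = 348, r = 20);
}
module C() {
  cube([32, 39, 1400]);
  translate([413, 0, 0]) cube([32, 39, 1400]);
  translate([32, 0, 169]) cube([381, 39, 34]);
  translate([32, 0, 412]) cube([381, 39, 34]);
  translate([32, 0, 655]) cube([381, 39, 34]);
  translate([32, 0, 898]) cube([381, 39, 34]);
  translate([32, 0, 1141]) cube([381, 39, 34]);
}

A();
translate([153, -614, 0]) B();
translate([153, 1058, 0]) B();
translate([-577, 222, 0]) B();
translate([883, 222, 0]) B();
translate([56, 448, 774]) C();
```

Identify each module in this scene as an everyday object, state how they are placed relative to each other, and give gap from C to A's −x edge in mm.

A is a table. B is a stool. C is a ladder. Four stools sit around the table at the −y, +y, −x, +x sides. The ladder is on top of the table. The gap from the ladder to the table's −x edge is 56 mm.

The ladder's min-x is at 56; the table's min-x is 0; gap = 56 mm.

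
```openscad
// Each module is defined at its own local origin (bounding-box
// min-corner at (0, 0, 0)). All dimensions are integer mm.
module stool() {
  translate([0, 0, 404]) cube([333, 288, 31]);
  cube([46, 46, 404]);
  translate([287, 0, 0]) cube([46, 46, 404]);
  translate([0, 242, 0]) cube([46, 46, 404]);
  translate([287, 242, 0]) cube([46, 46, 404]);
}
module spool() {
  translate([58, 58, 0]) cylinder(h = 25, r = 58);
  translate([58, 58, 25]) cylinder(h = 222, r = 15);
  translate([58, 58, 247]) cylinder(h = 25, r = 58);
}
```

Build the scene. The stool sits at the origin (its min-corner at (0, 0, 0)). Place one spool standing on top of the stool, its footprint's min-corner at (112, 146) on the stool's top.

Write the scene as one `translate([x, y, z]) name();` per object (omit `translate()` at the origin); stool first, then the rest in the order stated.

stool();
translate([112, 146, 435]) spool();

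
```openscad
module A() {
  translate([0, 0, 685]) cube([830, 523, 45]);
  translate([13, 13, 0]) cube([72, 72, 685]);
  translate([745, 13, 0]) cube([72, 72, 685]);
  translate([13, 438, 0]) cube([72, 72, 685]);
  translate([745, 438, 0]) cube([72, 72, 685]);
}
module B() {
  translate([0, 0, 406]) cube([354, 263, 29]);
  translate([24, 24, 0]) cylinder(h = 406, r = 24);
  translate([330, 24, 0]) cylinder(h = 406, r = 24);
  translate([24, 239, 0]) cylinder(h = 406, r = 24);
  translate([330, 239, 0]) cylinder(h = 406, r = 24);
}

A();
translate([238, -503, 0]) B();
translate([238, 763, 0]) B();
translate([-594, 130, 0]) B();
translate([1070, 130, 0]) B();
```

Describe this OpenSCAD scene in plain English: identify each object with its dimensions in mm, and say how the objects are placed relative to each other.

A is a rectangular dining table. The top is 830×523×45 mm with its upper surface at z = 730 mm. It stands on four 72×72 mm square legs, each inset 13 mm from the nearest pair of top edges, running from the floor to the underside of the top.

B is a four-legged stool. The seat is a 354×263×29 mm slab whose top surface is at z = 435 mm; four round legs, each 48 mm in diameter, run from the floor (z = 0) to the underside of the seat, each leg's axis is inset half a diameter from the nearest pair of seat edges (so the leg's bounding box is flush with the corner).

Four stools sit around the table at the −y, +y, −x, +x sides.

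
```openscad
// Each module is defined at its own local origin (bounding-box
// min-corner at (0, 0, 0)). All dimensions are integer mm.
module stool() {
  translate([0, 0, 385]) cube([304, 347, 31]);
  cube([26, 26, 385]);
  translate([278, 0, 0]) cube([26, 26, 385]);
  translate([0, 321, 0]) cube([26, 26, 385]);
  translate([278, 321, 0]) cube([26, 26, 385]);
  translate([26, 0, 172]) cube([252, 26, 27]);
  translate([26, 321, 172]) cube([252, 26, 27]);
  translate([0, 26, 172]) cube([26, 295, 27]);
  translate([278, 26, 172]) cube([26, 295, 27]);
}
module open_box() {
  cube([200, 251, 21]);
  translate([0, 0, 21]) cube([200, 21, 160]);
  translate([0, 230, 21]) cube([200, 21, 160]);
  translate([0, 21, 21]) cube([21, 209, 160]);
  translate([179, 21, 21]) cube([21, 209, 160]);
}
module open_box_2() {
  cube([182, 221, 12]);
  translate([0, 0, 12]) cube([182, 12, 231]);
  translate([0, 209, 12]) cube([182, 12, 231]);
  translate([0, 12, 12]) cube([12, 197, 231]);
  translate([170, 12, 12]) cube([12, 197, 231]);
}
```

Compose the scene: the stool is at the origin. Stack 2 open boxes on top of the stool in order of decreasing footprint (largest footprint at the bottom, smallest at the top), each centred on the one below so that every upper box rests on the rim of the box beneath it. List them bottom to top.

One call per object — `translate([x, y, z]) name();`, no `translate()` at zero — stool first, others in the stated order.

stool();
translate([52, 48, 416]) open_box();
translate([61, 63, 597]) open_box_2();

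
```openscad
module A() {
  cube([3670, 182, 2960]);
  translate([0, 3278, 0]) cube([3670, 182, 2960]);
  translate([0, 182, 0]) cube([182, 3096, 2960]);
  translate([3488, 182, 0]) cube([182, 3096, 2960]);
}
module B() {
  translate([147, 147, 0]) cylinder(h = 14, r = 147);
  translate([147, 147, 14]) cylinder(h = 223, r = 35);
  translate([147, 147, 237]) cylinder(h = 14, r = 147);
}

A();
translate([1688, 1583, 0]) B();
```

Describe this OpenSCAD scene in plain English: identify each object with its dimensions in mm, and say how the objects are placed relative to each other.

A is a box-shaped house frame (walls only): outside footprint 3670×3460 mm, wall height 2960 mm, wall thickness 182 mm. The two y-facing walls run the full x-width; the two x-facing walls fit between the inner faces of the y-facing walls.

B is a spool: two coaxial disc flanges of radius 147 mm and thickness 14 mm, joined by a core cylinder of radius 35 mm and height 223 mm. The lower flange rests on z = 0 and the three cylinders share a vertical axis.

The spool sits inside the house frame, centred.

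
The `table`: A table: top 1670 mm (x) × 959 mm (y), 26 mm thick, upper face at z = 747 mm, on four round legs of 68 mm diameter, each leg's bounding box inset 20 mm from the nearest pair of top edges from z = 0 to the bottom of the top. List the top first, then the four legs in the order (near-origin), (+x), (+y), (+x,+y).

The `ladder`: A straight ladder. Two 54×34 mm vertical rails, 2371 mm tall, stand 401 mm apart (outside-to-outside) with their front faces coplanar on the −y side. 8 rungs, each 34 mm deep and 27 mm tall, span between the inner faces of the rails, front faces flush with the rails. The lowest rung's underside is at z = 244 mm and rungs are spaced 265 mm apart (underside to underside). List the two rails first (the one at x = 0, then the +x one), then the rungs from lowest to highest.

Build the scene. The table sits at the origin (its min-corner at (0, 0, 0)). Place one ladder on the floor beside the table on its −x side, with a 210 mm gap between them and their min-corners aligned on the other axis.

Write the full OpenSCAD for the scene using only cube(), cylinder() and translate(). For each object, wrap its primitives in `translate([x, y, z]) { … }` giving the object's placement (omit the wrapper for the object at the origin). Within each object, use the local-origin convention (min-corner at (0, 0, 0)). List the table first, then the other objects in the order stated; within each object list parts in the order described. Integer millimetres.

translate([0, 0, 721]) cube([1670, 959, 26]);
translate([54, 54, 0]) cylinder(h = 721, r = 34);
translate([1616, 54, 0]) cylinder(h = 721, r = 34);
translate([54, 905, 0]) cylinder(h = 721, r = 34);
translate([1616, 905, 0]) cylinder(h = 721, r = 34);
translate([-611, 0, 0]) {
  cube([54, 34, 2371]);
  translate([347, 0, 0]) cube([54, 34, 2371]);
  translate([54, 0, 244]) cube([293, 34, 27]);
  translate([54, 0, 509]) cube([293, 34, 27]);
  translate([54, 0, 774]) cube([293, 34, 27]);
  translate([54, 0, 1039]) cube([293, 34, 27]);
  translate([54, 0, 1304]) cube([293, 34, 27]);
  translate([54, 0, 1569]) cube([293, 34, 27]);
  translate([54, 0, 1834]) cube([293, 34, 27]);
  translate([54, 0, 2099]) cube([293, 34, 27]);
}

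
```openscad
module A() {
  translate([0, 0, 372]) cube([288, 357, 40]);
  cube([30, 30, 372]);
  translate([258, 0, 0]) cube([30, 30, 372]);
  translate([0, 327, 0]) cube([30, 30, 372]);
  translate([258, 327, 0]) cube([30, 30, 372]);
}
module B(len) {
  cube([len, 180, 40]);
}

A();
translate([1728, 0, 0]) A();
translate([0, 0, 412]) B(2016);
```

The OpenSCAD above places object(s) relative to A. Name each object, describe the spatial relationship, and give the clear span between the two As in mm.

A is a stool. B is a beam. A beam spans the tops of two stools. The clear span between the two stools is 1440 mm.

Second stool starts at x = 1728; first ends at x = 288; clear span = 1728 − 288 = 1440 mm.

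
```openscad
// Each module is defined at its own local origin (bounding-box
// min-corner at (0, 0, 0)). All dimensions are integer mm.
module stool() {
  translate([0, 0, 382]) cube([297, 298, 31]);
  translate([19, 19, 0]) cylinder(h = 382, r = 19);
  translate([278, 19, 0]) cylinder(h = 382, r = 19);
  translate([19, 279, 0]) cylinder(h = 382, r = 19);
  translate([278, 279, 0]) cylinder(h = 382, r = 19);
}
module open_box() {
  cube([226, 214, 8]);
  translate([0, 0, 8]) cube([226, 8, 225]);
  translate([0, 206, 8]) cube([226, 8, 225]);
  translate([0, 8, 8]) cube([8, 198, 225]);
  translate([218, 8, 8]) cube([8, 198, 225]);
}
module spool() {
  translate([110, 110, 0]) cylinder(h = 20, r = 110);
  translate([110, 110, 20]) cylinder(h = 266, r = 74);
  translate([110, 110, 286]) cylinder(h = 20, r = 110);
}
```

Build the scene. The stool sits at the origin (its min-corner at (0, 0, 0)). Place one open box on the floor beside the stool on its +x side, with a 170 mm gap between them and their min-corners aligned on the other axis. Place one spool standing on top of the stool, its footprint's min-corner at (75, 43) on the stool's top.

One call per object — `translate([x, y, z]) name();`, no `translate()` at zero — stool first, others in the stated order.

stool();
translate([467, 0, 0]) open_box();
translate([75, 43, 413]) spool();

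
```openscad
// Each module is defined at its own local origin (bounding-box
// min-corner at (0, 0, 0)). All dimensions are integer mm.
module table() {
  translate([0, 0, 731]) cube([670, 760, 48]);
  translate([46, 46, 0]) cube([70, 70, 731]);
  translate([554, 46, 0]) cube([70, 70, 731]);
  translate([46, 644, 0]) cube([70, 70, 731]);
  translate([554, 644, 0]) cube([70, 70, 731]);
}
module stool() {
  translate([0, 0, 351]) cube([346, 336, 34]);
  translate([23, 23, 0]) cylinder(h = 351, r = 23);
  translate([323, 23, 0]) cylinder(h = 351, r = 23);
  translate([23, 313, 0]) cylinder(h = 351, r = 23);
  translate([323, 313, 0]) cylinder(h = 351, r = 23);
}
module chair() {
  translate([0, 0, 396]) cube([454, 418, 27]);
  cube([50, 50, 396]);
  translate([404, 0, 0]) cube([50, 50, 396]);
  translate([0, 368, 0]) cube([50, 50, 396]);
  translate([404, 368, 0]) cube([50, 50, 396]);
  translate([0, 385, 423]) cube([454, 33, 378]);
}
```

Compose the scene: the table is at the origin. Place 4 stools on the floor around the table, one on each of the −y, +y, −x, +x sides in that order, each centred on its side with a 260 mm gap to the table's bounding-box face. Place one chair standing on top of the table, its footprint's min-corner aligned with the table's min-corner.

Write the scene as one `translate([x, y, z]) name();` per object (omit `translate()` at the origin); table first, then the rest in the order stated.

table();
translate([162, -596, 0]) stool();
translate([162, 1020, 0]) stool();
translate([-606, 212, 0]) stool();
translate([930, 212, 0]) stool();
translate([0, 0, 779]) chair();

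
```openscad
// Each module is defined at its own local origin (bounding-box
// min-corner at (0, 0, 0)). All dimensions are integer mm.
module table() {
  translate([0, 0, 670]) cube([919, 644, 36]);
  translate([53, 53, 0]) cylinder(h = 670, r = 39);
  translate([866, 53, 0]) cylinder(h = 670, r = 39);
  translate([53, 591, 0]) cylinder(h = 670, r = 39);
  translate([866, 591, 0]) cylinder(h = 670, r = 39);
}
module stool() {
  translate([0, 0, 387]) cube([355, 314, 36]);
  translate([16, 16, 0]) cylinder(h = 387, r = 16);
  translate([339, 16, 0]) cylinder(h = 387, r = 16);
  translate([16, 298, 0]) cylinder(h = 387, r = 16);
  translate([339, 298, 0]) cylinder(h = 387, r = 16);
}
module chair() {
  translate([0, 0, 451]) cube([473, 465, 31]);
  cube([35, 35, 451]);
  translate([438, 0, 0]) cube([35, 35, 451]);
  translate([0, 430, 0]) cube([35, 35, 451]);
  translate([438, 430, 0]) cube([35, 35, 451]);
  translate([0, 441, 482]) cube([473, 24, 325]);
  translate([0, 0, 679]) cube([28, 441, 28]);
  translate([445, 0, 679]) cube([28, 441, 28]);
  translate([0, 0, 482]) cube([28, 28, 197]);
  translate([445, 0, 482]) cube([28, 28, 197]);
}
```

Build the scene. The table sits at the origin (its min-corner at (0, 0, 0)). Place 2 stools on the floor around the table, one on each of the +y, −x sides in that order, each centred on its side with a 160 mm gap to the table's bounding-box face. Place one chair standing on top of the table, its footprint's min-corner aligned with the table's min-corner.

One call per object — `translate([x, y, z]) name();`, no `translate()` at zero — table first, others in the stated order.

table();
translate([282, 804, 0]) stool();
translate([-515, 165, 0]) stool();
translate([0, 0, 706]) chair();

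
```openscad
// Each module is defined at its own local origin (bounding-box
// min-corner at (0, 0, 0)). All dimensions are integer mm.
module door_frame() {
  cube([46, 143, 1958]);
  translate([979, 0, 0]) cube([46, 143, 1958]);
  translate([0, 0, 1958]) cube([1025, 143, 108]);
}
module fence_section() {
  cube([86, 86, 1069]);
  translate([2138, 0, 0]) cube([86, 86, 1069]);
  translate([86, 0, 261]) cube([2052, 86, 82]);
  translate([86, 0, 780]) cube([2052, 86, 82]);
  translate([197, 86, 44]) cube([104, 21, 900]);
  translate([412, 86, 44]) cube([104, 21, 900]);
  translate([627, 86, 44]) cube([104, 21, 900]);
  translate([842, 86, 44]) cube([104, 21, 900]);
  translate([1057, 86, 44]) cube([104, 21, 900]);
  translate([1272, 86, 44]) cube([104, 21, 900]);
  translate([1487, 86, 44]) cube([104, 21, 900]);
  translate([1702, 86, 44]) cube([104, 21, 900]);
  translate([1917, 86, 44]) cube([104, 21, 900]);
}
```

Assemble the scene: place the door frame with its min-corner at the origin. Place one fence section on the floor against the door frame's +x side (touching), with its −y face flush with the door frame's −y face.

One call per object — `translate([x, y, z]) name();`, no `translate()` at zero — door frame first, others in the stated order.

door_frame();
translate([1025, 0, 0]) fence_section();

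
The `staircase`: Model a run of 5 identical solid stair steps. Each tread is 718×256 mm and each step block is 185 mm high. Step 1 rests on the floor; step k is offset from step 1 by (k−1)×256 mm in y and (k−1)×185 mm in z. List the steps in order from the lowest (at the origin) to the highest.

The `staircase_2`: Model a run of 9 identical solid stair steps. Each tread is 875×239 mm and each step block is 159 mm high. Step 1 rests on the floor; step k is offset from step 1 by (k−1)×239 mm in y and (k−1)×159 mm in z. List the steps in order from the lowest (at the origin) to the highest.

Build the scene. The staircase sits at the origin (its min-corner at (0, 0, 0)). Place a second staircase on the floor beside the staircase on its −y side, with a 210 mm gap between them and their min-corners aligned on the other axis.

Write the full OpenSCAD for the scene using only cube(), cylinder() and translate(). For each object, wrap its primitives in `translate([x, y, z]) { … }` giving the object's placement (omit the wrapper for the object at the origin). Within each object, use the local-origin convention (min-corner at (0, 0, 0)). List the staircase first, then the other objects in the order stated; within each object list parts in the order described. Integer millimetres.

cube([718, 256, 185]);
translate([0, 256, 185]) cube([718, 256, 185]);
translate([0, 512, 370]) cube([718, 256, 185]);
translate([0, 768, 555]) cube([718, 256, 185]);
translate([0, 1024, 740]) cube([718, 256, 185]);
translate([0, -2361, 0]) {
  cube([875, 239, 159]);
  translate([0, 239, 159]) cube([875, 239, 159]);
  translate([0, 478, 318]) cube([875, 239, 159]);
  translate([0, 717, 477]) cube([875, 239, 159]);
  translate([0, 956, 636]) cube([875, 239, 159]);
  translate([0, 1195, 795]) cube([875, 239, 159]);
  translate([0, 1434, 954]) cube([875, 239, 159]);
  translate([0, 1673, 1113]) cube([875, 239, 159]);
  translate([0, 1912, 1272]) cube([875, 239, 159]);
}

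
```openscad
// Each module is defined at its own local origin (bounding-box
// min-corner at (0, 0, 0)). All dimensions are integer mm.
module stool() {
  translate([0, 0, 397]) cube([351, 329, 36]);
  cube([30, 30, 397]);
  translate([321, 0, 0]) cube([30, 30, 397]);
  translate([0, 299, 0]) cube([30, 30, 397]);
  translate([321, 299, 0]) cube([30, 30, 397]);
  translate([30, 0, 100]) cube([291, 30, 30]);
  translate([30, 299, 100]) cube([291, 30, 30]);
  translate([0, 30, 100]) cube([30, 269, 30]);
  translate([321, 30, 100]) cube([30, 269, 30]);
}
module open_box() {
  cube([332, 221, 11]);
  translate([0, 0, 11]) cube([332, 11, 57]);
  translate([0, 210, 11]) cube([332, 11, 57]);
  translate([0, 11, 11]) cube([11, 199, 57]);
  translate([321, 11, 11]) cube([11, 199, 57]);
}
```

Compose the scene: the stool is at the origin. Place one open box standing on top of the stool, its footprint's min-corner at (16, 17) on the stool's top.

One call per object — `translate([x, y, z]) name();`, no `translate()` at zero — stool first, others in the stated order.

stool();
translate([16, 17, 433]) open_box();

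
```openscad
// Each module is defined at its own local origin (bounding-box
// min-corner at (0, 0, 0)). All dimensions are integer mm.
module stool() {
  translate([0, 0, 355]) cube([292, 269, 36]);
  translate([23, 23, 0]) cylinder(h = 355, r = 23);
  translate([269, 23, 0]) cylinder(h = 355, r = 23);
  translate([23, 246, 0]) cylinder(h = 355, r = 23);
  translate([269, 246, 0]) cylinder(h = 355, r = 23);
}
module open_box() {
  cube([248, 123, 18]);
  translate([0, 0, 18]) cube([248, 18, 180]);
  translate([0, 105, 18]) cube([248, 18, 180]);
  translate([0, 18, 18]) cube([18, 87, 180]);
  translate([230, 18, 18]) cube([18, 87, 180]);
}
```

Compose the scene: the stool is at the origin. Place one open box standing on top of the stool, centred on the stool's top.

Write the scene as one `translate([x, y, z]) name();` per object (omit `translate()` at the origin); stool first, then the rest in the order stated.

stool();
translate([22, 73, 391]) open_box();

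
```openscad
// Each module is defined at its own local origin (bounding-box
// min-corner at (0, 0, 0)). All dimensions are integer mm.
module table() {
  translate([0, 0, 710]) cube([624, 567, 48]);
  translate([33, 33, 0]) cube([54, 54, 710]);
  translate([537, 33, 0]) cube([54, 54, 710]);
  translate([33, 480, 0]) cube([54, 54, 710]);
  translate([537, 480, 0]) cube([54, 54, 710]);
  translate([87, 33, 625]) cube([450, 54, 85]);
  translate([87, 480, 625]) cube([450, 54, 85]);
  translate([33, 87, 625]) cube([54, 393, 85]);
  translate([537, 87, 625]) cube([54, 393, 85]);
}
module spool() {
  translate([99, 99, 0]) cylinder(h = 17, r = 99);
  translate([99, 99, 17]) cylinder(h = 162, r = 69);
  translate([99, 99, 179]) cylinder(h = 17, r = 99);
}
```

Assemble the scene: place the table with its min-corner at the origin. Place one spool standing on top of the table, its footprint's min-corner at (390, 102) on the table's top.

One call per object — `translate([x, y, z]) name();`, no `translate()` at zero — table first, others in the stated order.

table();
translate([390, 102, 758]) spool();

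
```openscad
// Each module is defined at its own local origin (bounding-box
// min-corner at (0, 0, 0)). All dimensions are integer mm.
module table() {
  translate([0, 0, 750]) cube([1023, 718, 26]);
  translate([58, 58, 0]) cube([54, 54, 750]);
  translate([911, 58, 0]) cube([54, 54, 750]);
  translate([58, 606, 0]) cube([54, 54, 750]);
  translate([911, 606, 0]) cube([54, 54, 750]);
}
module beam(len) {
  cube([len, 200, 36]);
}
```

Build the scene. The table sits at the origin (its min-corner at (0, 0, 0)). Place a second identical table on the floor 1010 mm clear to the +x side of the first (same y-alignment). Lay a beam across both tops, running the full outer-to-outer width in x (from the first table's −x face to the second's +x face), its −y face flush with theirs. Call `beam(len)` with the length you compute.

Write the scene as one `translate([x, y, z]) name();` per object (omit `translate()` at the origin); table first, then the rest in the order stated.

table();
translate([2033, 0, 0]) table();
translate([0, 0, 776]) beam(3056);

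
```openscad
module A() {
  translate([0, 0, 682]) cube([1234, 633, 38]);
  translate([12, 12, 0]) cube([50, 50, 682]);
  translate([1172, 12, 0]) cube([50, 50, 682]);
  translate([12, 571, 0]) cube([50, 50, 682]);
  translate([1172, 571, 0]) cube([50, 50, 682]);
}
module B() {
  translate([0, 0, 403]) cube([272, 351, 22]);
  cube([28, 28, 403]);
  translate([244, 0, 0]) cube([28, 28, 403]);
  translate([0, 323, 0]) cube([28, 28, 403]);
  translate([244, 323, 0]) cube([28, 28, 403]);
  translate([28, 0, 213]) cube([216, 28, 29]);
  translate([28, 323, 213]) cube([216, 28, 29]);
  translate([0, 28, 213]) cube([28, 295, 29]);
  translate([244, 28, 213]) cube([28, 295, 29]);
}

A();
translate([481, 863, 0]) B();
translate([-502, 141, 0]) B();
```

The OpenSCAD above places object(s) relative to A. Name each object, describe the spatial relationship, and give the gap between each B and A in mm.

A is a table. B is a stool. Two stools sit around the table at the +y, −x sides. The gap between each stool and the table is 230 mm.

Each stool's nearest face is 230 mm from the table's bounding box.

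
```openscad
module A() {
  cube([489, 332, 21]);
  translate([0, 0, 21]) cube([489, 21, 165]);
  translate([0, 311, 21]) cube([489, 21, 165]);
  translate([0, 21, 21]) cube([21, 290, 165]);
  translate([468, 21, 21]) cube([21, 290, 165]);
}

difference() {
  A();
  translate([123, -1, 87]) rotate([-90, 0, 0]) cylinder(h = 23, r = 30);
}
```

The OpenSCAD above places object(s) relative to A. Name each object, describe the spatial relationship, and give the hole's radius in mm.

A is an open box. The open box has a circular hole through its front wall. The hole's radius is 30 mm.

The subtracted cylinder has r = 30 mm.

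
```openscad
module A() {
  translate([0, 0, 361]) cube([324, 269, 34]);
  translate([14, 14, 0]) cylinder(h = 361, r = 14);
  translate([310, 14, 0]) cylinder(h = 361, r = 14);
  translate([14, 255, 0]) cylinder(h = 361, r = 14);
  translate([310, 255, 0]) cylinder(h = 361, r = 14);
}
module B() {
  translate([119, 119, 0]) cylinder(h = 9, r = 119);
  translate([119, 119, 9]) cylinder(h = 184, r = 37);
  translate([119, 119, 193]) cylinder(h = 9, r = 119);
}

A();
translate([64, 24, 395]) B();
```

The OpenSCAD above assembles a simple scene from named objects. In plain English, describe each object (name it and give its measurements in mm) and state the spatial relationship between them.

A is a four-legged stool. The seat is 324×269 mm, 34 mm thick, top at z = 395 mm. It stands on four round legs, each 28 mm in diameter, from z = 0 to the seat underside, each leg's axis is inset half a diameter from the nearest pair of seat edges (so the leg's bounding box is flush with the corner).

B is a spool: two coaxial disc flanges of radius 119 mm and thickness 9 mm, joined by a core cylinder of radius 37 mm and height 184 mm. The lower flange rests on z = 0 and the three cylinders share a vertical axis.

The spool is on top of the stool.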